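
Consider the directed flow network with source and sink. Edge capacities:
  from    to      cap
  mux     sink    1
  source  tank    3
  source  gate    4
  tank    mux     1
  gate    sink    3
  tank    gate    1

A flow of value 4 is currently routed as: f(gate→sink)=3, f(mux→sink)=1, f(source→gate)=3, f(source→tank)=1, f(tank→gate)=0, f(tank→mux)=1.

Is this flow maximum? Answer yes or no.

Residual reachable from source: {gate, source, tank}; sink is not reachable.
Saturated cut: tank→mux, gate→sink with total capacity 4 = current flow value. Flow is maximum.

Yes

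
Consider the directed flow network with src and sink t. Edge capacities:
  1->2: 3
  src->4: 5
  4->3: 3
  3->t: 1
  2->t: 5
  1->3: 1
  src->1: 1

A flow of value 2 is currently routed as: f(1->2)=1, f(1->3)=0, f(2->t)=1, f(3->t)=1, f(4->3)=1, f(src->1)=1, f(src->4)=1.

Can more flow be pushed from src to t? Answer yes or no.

Residual reachable from src: {3, 4, src}; t is not reachable.
Saturated cut: src->1, 3->t with total capacity 2 = current flow value. Flow is maximum.

No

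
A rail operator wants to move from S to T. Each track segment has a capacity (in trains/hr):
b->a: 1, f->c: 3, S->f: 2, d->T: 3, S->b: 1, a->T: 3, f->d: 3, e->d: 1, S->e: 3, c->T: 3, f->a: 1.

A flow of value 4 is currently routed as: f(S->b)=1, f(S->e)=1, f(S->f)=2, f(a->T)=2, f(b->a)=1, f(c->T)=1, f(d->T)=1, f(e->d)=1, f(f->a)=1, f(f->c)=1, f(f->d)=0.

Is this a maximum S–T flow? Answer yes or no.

Yes

Residual reachable from S: {S, e}; T is not reachable.
Saturated cut: S->f, S->b, e->d with total capacity 4 = current flow value. Flow is maximum.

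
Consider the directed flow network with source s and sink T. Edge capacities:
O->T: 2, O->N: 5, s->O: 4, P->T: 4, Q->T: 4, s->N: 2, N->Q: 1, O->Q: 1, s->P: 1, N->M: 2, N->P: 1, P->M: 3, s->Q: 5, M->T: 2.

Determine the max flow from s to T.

Augment s->O->T: bottleneck 2. Total 2.
Augment s->P->T: bottleneck 1. Total 3.
Augment s->Q->T: bottleneck 4. Total 7.
Augment s->N->P->T: bottleneck 1. Total 8.
Augment s->N->M->T: bottleneck 1. Total 9.
Augment s->O->N->M->T: bottleneck 1. Total 10.
No augmenting path remains in the residual graph.

10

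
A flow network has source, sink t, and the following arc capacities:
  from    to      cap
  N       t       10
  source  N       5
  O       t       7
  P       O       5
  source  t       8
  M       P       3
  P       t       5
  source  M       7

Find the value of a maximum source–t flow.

16

Augment source->t: bottleneck 8. Total 8.
Augment source->N->t: bottleneck 5. Total 13.
Augment source->M->P->t: bottleneck 3. Total 16.
No augmenting path remains in the residual graph.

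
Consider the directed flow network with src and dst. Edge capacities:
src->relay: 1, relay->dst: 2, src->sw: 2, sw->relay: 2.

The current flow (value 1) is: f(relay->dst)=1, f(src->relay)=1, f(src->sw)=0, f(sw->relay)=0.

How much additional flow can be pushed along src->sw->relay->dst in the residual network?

Residual capacities along the path: src->sw: 2, sw->relay: 2, relay->dst: 1.
Minimum is 1.

1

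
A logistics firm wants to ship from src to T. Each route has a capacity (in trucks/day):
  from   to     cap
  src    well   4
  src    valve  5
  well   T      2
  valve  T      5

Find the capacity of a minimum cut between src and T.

Max flow = 7 (via 2 augmenting paths).
In the residual at optimum, the set reachable from src is {src, well}.
Cut edges: src->valve (cap 5), well->T (cap 2). Sum = 7.

7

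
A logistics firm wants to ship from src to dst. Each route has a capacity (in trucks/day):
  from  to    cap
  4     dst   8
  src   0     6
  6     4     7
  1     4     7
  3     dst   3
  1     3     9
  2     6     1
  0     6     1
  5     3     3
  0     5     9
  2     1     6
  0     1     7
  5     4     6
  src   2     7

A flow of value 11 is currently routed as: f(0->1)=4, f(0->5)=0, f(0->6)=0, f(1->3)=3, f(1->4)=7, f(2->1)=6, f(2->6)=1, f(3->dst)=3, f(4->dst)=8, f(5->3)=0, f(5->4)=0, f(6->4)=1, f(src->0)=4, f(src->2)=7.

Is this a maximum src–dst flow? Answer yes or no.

Yes

Residual reachable from src: {0, 1, 2, 3, 4, 5, 6, src}; dst is not reachable.
Saturated cut: 4->dst, 3->dst with total capacity 11 = current flow value. Flow is maximum.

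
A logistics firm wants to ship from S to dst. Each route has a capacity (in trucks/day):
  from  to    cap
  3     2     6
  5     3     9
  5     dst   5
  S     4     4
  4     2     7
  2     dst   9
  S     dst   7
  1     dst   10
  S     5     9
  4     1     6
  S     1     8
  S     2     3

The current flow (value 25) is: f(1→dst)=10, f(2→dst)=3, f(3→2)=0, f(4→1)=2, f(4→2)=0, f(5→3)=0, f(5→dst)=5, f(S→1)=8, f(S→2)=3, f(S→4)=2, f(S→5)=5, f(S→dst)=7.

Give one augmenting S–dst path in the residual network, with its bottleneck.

S→4→2→dst, bottleneck 2

Residual along S→4→2→dst: S→4: 2, 4→2: 7, 2→dst: 6.
Bottleneck = min = 2.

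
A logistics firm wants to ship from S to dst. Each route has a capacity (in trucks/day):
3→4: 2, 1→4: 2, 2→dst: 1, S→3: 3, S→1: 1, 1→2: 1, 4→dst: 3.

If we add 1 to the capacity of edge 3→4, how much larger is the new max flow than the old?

Original max flow = 3.
After raising cap(3→4), augmenting paths through that edge carry 1 more unit.
New max flow = 4. Increase = 1.

1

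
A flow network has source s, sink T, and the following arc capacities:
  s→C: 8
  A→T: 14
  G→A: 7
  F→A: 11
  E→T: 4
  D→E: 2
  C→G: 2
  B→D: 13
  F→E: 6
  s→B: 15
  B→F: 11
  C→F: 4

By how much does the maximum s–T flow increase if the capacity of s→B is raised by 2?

Original max flow = 17.
Edge s→B does not cross the min cut (source side {B, C, D, E, F, s}), so extra capacity there cannot help.
New max flow = 17. Increase = 0.

0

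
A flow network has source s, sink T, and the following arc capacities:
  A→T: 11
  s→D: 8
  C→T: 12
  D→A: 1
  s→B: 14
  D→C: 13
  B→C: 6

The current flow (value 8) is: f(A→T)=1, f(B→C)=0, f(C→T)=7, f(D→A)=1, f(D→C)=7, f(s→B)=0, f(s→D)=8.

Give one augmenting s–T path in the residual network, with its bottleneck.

s→B→C→T, bottleneck 5

Residual along s→B→C→T: s→B: 14, B→C: 6, C→T: 5.
Bottleneck = min = 5.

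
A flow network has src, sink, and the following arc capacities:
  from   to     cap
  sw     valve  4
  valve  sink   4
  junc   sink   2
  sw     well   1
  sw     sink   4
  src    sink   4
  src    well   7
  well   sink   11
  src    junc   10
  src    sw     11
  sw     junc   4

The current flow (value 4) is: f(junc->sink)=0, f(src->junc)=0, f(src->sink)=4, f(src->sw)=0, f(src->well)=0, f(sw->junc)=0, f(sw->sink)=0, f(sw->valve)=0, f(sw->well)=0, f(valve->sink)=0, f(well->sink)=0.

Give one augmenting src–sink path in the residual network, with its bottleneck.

src->sw->sink, bottleneck 4

Residual along src->sw->sink: src->sw: 11, sw->sink: 4.
Bottleneck = min = 4.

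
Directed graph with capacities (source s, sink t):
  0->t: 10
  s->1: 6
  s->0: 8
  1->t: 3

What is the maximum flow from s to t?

11

Augment s->0->t: bottleneck 8. Total 8.
Augment s->1->t: bottleneck 3. Total 11.
No augmenting path remains in the residual graph.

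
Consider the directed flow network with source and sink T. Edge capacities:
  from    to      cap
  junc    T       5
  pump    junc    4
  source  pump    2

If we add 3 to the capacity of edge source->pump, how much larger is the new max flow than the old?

2

Original max flow = 2.
After raising cap(source->pump), augmenting paths through that edge carry 2 more units.
New max flow = 4. Increase = 2.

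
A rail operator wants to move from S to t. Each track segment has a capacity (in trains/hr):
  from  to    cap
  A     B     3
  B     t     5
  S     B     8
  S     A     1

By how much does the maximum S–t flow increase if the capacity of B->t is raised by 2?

Original max flow = 5.
After raising cap(B->t), augmenting paths through that edge carry 2 more units.
New max flow = 7. Increase = 2.

2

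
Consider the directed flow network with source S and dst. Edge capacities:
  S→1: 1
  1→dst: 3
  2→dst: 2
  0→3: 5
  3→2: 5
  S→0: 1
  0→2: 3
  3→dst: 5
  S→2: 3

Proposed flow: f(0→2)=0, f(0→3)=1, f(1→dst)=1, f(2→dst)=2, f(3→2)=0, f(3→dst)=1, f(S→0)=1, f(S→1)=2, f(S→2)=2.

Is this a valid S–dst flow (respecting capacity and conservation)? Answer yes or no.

No

Capacity violated on S→1: flow 2 > capacity 1.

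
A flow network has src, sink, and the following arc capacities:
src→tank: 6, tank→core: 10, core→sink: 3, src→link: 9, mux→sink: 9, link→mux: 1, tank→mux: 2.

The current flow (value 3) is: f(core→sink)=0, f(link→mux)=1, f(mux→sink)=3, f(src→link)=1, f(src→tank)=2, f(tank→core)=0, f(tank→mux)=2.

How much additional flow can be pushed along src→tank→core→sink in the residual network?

3

Residual capacities along the path: src→tank: 4, tank→core: 10, core→sink: 3.
Minimum is 3.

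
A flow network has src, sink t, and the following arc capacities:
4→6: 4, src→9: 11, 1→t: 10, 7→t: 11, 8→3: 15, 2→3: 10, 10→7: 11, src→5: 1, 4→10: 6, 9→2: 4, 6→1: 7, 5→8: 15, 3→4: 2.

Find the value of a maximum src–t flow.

Augment src→5→8→3→4→10→7→t: bottleneck 1. Total 1.
Augment src→9→2→3→4→10→7→t: bottleneck 1. Total 2.
No augmenting path remains in the residual graph.

2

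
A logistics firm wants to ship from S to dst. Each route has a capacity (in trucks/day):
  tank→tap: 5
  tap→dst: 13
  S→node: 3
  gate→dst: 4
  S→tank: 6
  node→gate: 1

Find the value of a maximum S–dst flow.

6

Augment S→tank→tap→dst: bottleneck 5. Total 5.
Augment S→node→gate→dst: bottleneck 1. Total 6.
No augmenting path remains in the residual graph.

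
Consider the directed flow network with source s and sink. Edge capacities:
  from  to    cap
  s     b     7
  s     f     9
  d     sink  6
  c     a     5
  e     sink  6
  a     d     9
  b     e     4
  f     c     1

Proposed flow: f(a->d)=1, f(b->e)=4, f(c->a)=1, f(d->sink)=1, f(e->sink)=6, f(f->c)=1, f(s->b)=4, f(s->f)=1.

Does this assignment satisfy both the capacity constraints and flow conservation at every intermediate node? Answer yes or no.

Conservation fails at e: inflow 4 ≠ outflow 6.

No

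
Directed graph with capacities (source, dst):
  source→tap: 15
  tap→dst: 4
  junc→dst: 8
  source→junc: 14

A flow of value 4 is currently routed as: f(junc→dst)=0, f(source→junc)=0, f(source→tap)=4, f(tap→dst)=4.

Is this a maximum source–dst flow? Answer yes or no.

No

Residual path source→junc→dst has bottleneck 8 > 0.
Pushing 8 along it raises the flow to 12, so the given flow is not maximum.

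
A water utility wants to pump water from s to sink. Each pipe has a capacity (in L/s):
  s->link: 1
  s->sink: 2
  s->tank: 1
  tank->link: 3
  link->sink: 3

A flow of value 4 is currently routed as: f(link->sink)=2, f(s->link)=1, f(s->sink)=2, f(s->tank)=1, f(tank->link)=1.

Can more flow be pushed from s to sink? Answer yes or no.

No

Residual reachable from s: {s}; sink is not reachable.
Saturated cut: s->tank, s->link, s->sink with total capacity 4 = current flow value. Flow is maximum.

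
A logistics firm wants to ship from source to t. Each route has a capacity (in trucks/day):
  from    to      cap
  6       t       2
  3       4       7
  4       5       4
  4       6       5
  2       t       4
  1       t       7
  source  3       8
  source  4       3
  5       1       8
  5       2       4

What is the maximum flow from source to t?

Augment source→4→6→t: bottleneck 2. Total 2.
Augment source→4→5→1→t: bottleneck 1. Total 3.
Augment source→3→4→5→1→t: bottleneck 3. Total 6.
No augmenting path remains in the residual graph.

6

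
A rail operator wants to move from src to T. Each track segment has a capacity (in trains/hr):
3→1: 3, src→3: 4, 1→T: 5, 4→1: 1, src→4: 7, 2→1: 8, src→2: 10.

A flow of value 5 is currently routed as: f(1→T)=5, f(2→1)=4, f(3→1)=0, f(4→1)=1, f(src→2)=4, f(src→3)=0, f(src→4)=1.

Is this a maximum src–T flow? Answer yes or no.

Yes

Residual reachable from src: {1, 2, 3, 4, src}; T is not reachable.
Saturated cut: 1→T with total capacity 5 = current flow value. Flow is maximum.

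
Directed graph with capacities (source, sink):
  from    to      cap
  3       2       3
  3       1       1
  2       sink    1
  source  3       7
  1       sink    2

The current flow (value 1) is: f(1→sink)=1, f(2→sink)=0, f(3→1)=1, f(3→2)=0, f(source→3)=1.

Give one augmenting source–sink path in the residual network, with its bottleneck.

source→3→2→sink, bottleneck 1

Residual along source→3→2→sink: source→3: 6, 3→2: 3, 2→sink: 1.
Bottleneck = min = 1.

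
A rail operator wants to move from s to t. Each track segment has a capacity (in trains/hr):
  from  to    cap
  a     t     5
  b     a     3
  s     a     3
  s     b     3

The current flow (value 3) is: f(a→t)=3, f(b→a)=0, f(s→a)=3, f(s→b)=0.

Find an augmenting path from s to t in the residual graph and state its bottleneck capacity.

Residual along s→b→a→t: s→b: 3, b→a: 3, a→t: 2.
Bottleneck = min = 2.

s→b→a→t, bottleneck 2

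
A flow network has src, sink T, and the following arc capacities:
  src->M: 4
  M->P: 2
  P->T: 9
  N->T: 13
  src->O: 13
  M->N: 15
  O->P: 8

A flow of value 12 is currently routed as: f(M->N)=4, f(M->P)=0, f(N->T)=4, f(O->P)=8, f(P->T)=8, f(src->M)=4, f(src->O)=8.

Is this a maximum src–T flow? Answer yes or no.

Yes

Residual reachable from src: {O, src}; T is not reachable.
Saturated cut: src->M, O->P with total capacity 12 = current flow value. Flow is maximum.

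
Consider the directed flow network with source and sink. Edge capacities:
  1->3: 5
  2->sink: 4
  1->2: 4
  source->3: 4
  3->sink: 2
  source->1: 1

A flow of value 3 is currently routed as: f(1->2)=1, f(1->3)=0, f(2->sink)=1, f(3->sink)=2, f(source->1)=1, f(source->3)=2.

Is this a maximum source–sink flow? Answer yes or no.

Yes

Residual reachable from source: {3, source}; sink is not reachable.
Saturated cut: source->1, 3->sink with total capacity 3 = current flow value. Flow is maximum.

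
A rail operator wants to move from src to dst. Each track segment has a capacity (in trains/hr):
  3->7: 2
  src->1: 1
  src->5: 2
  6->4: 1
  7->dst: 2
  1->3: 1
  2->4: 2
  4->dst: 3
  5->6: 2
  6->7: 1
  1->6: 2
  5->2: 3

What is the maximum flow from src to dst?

3

Augment src->1->3->7->dst: bottleneck 1. Total 1.
Augment src->5->6->7->dst: bottleneck 1. Total 2.
Augment src->5->6->4->dst: bottleneck 1. Total 3.
No augmenting path remains in the residual graph.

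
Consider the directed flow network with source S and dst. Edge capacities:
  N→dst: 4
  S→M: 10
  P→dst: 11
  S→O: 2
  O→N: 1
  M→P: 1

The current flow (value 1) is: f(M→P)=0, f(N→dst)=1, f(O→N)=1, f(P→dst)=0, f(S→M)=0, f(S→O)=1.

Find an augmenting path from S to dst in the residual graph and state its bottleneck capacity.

S→M→P→dst, bottleneck 1

Residual along S→M→P→dst: S→M: 10, M→P: 1, P→dst: 11.
Bottleneck = min = 1.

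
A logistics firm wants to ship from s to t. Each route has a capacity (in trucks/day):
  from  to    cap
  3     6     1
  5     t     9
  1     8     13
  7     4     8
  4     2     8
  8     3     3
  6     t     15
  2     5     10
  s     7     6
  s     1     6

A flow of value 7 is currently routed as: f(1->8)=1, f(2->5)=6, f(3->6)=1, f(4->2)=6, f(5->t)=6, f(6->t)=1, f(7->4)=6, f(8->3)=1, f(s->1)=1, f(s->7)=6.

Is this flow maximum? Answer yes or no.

Residual reachable from s: {1, 3, 8, s}; t is not reachable.
Saturated cut: 3->6, s->7 with total capacity 7 = current flow value. Flow is maximum.

Yes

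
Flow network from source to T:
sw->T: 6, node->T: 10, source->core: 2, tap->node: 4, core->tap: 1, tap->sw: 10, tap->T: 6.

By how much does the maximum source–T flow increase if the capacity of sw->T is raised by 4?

0

Original max flow = 1.
Edge sw->T does not cross the min cut (source side {core, source}), so extra capacity there cannot help.
New max flow = 1. Increase = 0.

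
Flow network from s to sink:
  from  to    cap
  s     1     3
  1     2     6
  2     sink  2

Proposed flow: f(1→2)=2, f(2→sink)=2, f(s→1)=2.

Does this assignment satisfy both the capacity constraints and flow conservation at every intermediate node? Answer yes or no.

Yes

Every edge has 0 ≤ f(e) ≤ cap(e).
At each intermediate node, inflow equals outflow.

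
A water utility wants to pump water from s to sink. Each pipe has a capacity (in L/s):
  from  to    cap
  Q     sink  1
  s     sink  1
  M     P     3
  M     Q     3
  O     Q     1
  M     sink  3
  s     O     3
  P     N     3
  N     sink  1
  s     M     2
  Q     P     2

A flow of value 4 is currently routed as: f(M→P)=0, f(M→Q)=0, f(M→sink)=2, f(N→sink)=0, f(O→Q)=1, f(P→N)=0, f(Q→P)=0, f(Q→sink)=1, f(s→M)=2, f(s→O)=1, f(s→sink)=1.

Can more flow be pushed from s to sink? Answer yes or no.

No

Residual reachable from s: {O, s}; sink is not reachable.
Saturated cut: s→M, s→sink, O→Q with total capacity 4 = current flow value. Flow is maximum.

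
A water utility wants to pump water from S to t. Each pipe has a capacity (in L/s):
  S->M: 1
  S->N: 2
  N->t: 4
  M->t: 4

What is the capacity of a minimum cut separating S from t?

3

Max flow = 3 (via 2 augmenting paths).
In the residual at optimum, the set reachable from S is {S}.
Cut edges: S->M (cap 1), S->N (cap 2). Sum = 3.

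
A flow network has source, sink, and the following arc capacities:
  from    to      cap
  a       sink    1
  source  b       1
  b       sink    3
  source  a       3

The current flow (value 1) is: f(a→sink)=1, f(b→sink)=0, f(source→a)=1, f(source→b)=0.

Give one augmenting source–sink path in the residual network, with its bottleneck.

Residual along source→b→sink: source→b: 1, b→sink: 3.
Bottleneck = min = 1.

source→b→sink, bottleneck 1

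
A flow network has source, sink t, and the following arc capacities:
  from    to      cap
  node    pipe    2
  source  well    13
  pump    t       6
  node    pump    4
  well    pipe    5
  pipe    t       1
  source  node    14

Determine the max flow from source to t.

Augment source->well->pipe->t: bottleneck 1. Total 1.
Augment source->node->pump->t: bottleneck 4. Total 5.
No augmenting path remains in the residual graph.

5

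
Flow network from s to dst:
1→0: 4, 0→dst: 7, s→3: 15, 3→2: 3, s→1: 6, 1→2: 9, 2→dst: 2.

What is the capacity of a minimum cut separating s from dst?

Max flow = 6 (via 2 augmenting paths).
In the residual at optimum, the set reachable from s is {1, 2, 3, s}.
Cut edges: 1→0 (cap 4), 2→dst (cap 2). Sum = 6.

6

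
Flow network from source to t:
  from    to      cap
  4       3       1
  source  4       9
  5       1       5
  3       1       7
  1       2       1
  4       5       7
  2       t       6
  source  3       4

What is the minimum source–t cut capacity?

Max flow = 1 (via 1 augmenting path).
In the residual at optimum, the set reachable from source is {1, 3, 4, 5, source}.
Cut edges: 1->2 (cap 1). Sum = 1.

1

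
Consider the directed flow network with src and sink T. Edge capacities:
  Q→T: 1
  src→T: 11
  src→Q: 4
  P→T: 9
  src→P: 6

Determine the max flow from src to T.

Augment src→T: bottleneck 11. Total 11.
Augment src→Q→T: bottleneck 1. Total 12.
Augment src→P→T: bottleneck 6. Total 18.
No augmenting path remains in the residual graph.

18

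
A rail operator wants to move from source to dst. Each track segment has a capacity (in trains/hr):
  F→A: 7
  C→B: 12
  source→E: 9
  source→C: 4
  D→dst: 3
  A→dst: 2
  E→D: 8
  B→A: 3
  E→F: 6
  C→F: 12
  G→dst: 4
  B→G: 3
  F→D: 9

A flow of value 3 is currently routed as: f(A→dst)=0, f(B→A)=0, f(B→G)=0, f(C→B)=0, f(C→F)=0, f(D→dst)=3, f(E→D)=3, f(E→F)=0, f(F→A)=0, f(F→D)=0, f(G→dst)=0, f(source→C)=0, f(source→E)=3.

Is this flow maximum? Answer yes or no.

Residual path source→E→F→A→dst has bottleneck 2 > 0.
Pushing 2 along it raises the flow to 5, so the given flow is not maximum.

No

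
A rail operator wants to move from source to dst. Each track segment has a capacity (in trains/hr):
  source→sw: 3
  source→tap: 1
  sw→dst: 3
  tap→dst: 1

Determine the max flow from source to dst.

4

Augment source→sw→dst: bottleneck 3. Total 3.
Augment source→tap→dst: bottleneck 1. Total 4.
No augmenting path remains in the residual graph.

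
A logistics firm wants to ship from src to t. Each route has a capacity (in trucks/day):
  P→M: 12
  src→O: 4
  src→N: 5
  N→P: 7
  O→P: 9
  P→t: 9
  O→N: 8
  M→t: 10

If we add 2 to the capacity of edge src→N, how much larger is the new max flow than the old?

2

Original max flow = 9.
After raising cap(src→N), augmenting paths through that edge carry 2 more units.
New max flow = 11. Increase = 2.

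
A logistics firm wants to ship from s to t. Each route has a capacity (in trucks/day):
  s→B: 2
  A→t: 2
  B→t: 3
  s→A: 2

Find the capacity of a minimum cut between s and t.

Max flow = 4 (via 2 augmenting paths).
In the residual at optimum, the set reachable from s is {s}.
Cut edges: s→B (cap 2), s→A (cap 2). Sum = 4.

4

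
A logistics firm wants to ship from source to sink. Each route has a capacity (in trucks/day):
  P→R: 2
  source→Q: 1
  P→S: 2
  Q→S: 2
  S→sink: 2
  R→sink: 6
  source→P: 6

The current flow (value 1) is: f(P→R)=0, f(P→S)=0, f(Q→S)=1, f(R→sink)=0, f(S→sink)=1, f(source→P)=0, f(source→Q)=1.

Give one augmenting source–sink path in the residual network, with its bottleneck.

Residual along source→P→S→sink: source→P: 6, P→S: 2, S→sink: 1.
Bottleneck = min = 1.

source→P→S→sink, bottleneck 1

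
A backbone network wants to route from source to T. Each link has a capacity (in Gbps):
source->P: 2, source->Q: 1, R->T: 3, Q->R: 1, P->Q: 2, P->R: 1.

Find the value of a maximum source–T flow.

2

Augment source->P->R->T: bottleneck 1. Total 1.
Augment source->Q->R->T: bottleneck 1. Total 2.
No augmenting path remains in the residual graph.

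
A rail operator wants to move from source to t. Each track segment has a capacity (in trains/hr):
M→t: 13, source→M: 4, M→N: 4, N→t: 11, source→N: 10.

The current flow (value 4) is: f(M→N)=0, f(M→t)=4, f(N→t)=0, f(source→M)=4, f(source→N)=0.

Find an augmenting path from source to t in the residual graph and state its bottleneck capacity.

Residual along source→N→t: source→N: 10, N→t: 11.
Bottleneck = min = 10.

source→N→t, bottleneck 10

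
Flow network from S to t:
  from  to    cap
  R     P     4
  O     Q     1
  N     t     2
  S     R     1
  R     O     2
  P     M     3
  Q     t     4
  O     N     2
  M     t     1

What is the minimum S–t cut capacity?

Max flow = 1 (via 1 augmenting path).
In the residual at optimum, the set reachable from S is {S}.
Cut edges: S->R (cap 1). Sum = 1.

1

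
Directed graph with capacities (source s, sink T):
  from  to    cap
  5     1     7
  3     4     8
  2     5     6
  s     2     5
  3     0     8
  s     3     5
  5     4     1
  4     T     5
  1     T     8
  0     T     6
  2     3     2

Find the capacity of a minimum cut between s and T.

10

Max flow = 10 (via 3 augmenting paths).
In the residual at optimum, the set reachable from s is {s}.
Cut edges: s→2 (cap 5), s→3 (cap 5). Sum = 10.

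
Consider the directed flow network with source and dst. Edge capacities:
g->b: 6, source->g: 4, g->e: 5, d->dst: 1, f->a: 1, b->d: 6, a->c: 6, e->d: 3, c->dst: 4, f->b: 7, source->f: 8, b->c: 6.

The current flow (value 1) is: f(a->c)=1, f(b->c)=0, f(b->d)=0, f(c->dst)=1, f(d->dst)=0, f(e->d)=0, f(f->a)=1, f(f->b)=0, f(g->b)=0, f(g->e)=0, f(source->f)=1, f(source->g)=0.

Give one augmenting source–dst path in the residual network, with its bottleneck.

source->f->b->c->dst, bottleneck 3

Residual along source->f->b->c->dst: source->f: 7, f->b: 7, b->c: 6, c->dst: 3.
Bottleneck = min = 3.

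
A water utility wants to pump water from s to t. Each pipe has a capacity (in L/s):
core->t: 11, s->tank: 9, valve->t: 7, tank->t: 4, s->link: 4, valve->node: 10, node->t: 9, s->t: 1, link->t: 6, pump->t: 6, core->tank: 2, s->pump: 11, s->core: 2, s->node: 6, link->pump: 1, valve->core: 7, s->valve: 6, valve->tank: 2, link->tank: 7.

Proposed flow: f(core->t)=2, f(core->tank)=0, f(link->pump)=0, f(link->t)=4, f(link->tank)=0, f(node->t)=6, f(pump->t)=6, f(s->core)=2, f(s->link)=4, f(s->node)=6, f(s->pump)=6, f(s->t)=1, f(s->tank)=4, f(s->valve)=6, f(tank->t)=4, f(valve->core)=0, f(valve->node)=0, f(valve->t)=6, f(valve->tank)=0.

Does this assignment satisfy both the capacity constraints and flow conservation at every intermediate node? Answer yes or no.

Yes

Every edge has 0 ≤ f(e) ≤ cap(e).
At each intermediate node, inflow equals outflow.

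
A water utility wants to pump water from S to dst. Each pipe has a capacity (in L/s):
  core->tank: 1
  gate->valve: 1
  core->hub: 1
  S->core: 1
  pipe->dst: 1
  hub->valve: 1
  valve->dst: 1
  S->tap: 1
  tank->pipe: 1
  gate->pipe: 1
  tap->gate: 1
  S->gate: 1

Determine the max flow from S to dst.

Augment S->gate->valve->dst: bottleneck 1. Total 1.
Augment S->core->tank->pipe->dst: bottleneck 1. Total 2.
No augmenting path remains in the residual graph.

2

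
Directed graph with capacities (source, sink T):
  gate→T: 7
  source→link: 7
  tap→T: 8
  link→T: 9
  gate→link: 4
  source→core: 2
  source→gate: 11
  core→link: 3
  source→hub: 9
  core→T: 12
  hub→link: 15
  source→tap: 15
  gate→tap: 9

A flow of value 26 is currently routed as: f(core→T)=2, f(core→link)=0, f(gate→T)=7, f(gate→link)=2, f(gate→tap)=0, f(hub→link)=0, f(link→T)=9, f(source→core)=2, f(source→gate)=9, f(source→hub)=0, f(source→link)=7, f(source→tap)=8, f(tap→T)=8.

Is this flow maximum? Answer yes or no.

Residual reachable from source: {gate, hub, link, source, tap}; T is not reachable.
Saturated cut: source→core, gate→T, tap→T, link→T with total capacity 26 = current flow value. Flow is maximum.

Yes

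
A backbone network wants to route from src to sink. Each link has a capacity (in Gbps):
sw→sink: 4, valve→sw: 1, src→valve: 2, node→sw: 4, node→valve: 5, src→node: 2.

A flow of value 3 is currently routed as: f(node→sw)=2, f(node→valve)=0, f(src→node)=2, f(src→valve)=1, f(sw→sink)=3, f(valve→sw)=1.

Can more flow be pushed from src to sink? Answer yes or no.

No

Residual reachable from src: {src, valve}; sink is not reachable.
Saturated cut: src→node, valve→sw with total capacity 3 = current flow value. Flow is maximum.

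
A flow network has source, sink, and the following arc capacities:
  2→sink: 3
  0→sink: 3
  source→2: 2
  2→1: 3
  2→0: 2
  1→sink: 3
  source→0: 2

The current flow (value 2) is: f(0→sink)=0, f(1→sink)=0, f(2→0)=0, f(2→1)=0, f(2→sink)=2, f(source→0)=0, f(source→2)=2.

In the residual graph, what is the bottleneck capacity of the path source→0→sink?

2

Residual capacities along the path: source→0: 2, 0→sink: 3.
Minimum is 2.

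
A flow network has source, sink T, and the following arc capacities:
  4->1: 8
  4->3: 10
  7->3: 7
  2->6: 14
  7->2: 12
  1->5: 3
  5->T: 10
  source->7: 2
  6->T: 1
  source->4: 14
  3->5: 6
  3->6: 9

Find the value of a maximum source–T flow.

10

Augment source->4->1->5->T: bottleneck 3. Total 3.
Augment source->4->3->5->T: bottleneck 6. Total 9.
Augment source->4->3->6->T: bottleneck 1. Total 10.
No augmenting path remains in the residual graph.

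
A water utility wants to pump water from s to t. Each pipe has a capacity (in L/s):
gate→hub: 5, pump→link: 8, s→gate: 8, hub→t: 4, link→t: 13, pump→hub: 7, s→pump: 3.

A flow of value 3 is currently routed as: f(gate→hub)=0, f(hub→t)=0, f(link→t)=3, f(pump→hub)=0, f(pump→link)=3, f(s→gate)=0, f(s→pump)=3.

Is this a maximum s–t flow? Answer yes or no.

No

Residual path s→gate→hub→t has bottleneck 4 > 0.
Pushing 4 along it raises the flow to 7, so the given flow is not maximum.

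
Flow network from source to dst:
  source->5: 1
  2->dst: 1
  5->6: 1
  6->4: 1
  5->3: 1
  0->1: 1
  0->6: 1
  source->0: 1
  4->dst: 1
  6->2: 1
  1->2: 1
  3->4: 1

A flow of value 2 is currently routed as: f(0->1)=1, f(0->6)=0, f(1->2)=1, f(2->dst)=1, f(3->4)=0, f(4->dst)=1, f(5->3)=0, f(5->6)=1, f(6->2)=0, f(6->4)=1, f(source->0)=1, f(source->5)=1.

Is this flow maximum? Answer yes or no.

Residual reachable from source: {source}; dst is not reachable.
Saturated cut: source->0, source->5 with total capacity 2 = current flow value. Flow is maximum.

Yes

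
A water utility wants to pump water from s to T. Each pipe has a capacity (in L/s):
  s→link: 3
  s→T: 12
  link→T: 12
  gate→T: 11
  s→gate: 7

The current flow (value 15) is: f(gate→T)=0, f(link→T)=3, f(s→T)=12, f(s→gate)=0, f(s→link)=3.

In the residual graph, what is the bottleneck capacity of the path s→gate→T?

7

Residual capacities along the path: s→gate: 7, gate→T: 11.
Minimum is 7.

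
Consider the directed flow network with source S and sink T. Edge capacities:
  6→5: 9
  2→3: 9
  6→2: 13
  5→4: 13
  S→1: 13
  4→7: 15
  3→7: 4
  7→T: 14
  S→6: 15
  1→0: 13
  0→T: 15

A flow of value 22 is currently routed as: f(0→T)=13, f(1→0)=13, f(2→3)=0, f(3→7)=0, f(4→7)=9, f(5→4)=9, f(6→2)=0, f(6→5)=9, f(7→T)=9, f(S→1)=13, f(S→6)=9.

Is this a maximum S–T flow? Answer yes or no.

No

Residual path S→6→2→3→7→T has bottleneck 4 > 0.
Pushing 4 along it raises the flow to 26, so the given flow is not maximum.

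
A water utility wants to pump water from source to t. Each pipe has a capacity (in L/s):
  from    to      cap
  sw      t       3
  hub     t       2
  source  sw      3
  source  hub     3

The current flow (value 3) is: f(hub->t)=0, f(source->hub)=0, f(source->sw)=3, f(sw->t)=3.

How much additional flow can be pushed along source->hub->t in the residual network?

2

Residual capacities along the path: source->hub: 3, hub->t: 2.
Minimum is 2.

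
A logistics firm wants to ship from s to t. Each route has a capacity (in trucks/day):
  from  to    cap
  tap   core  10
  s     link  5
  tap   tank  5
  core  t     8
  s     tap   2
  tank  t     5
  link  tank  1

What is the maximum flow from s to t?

Augment s->link->tank->t: bottleneck 1. Total 1.
Augment s->tap->tank->t: bottleneck 2. Total 3.
No augmenting path remains in the residual graph.

3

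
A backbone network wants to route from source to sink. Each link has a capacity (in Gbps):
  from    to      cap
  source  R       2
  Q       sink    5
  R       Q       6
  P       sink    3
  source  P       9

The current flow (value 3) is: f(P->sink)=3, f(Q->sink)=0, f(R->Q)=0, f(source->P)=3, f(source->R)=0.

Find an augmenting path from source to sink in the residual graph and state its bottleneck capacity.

source->R->Q->sink, bottleneck 2

Residual along source->R->Q->sink: source->R: 2, R->Q: 6, Q->sink: 5.
Bottleneck = min = 2.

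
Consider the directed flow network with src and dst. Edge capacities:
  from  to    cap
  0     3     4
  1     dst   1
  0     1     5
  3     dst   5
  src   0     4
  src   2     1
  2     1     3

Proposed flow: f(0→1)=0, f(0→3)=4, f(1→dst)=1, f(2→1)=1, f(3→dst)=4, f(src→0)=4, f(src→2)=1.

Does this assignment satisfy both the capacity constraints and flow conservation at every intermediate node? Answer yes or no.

Every edge has 0 ≤ f(e) ≤ cap(e).
At each intermediate node, inflow equals outflow.

Yes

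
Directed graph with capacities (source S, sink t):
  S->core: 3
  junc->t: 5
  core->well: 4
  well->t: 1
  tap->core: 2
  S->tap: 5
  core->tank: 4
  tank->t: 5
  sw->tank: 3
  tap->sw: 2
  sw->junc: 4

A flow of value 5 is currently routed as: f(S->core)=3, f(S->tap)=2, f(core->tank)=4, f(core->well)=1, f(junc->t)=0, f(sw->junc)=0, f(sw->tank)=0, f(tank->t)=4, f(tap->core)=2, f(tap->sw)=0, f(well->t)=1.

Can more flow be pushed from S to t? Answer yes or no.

Yes

Residual path S->tap->sw->junc->t has bottleneck 2 > 0.
Pushing 2 along it raises the flow to 7, so the given flow is not maximum.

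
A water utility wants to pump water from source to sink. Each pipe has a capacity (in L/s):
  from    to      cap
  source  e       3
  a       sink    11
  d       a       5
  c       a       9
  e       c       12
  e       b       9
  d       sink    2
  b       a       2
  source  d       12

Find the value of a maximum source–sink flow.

Augment source→d→sink: bottleneck 2. Total 2.
Augment source→d→a→sink: bottleneck 5. Total 7.
Augment source→e→c→a→sink: bottleneck 3. Total 10.
No augmenting path remains in the residual graph.

10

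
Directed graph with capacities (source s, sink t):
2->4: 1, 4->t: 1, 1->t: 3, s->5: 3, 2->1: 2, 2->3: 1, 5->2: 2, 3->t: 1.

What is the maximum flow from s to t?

Augment s->5->2->3->t: bottleneck 1. Total 1.
Augment s->5->2->1->t: bottleneck 1. Total 2.
No augmenting path remains in the residual graph.

2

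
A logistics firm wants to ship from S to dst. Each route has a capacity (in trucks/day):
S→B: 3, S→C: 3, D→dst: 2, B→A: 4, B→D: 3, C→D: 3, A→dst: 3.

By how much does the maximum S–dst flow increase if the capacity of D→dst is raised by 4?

Original max flow = 5.
After raising cap(D→dst), augmenting paths through that edge carry 1 more unit.
New max flow = 6. Increase = 1.

1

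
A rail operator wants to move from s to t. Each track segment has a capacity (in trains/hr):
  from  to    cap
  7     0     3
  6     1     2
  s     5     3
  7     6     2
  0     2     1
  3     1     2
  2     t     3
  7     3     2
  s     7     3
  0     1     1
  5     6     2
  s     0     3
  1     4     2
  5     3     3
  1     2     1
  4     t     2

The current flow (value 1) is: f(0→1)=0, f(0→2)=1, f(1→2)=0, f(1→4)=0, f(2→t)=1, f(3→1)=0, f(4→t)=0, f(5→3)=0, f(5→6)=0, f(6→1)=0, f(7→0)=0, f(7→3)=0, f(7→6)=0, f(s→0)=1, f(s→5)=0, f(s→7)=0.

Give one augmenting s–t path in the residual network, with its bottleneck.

Residual along s→0→1→4→t: s→0: 2, 0→1: 1, 1→4: 2, 4→t: 2.
Bottleneck = min = 1.

s→0→1→4→t, bottleneck 1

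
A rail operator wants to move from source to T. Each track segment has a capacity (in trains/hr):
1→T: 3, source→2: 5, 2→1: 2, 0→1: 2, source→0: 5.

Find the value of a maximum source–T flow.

3

Augment source→0→1→T: bottleneck 2. Total 2.
Augment source→2→1→T: bottleneck 1. Total 3.
No augmenting path remains in the residual graph.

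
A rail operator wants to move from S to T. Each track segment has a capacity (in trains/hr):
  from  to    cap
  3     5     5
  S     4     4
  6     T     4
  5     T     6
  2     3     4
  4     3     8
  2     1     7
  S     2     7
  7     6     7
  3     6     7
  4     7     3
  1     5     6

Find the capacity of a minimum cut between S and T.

Max flow = 10 (via 4 augmenting paths).
In the residual at optimum, the set reachable from S is {1, 2, 3, 4, 5, 6, 7, S}.
Cut edges: 6→T (cap 4), 5→T (cap 6). Sum = 10.

10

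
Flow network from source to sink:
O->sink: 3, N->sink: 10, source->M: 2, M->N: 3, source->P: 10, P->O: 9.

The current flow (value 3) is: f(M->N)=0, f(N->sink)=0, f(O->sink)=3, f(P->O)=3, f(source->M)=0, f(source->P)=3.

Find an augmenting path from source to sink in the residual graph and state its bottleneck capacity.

Residual along source->M->N->sink: source->M: 2, M->N: 3, N->sink: 10.
Bottleneck = min = 2.

source->M->N->sink, bottleneck 2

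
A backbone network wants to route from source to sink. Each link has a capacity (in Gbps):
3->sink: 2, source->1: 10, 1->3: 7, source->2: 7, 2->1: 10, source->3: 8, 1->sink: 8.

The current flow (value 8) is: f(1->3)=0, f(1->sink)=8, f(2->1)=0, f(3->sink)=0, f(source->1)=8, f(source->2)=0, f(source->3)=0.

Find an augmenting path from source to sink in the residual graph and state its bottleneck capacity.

Residual along source->3->sink: source->3: 8, 3->sink: 2.
Bottleneck = min = 2.

source->3->sink, bottleneck 2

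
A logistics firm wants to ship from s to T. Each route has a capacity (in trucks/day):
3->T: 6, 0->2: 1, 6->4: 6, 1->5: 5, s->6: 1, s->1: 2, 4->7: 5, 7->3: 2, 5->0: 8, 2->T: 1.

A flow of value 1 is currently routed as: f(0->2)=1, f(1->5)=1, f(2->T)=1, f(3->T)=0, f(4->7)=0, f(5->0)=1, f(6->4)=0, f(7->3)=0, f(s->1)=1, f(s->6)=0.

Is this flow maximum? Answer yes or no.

No

Residual path s->6->4->7->3->T has bottleneck 1 > 0.
Pushing 1 along it raises the flow to 2, so the given flow is not maximum.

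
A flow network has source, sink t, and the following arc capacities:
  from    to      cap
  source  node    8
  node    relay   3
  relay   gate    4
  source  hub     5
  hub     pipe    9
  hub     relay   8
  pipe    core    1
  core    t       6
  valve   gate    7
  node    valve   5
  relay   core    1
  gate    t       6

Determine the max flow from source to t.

Augment source→hub→pipe→core→t: bottleneck 1. Total 1.
Augment source→hub→relay→core→t: bottleneck 1. Total 2.
Augment source→hub→relay→gate→t: bottleneck 3. Total 5.
Augment source→node→relay→gate→t: bottleneck 1. Total 6.
Augment source→node→valve→gate→t: bottleneck 2. Total 8.
No augmenting path remains in the residual graph.

8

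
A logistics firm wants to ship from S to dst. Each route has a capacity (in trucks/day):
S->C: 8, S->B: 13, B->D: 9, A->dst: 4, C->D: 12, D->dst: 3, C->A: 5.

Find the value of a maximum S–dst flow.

7

Augment S->B->D->dst: bottleneck 3. Total 3.
Augment S->C->A->dst: bottleneck 4. Total 7.
No augmenting path remains in the residual graph.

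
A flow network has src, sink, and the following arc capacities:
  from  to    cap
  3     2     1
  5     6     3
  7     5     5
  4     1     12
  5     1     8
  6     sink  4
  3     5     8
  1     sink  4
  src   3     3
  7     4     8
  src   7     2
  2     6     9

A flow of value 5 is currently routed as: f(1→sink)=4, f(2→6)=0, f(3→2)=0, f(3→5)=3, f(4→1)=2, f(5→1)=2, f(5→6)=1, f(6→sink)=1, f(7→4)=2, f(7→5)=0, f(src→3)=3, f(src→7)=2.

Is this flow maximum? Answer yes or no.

Yes

Residual reachable from src: {src}; sink is not reachable.
Saturated cut: src→7, src→3 with total capacity 5 = current flow value. Flow is maximum.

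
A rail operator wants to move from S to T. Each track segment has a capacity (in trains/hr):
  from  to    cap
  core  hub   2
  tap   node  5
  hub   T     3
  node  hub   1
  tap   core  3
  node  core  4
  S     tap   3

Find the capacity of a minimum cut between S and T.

3

Max flow = 3 (via 2 augmenting paths).
In the residual at optimum, the set reachable from S is {S}.
Cut edges: S->tap (cap 3). Sum = 3.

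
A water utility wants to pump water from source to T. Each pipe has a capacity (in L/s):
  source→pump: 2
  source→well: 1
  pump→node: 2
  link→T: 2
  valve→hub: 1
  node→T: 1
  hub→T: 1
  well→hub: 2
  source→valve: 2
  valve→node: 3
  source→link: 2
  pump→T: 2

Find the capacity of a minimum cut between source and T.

6

Max flow = 6 (via 4 augmenting paths).
In the residual at optimum, the set reachable from source is {hub, node, source, valve, well}.
Cut edges: source→pump (cap 2), source→link (cap 2), hub→T (cap 1), node→T (cap 1). Sum = 6.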